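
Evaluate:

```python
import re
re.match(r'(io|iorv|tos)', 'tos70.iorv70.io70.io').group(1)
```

'tos'

The match spans [0:3] → 'tos'.
Captured: group 1 = 'tos'.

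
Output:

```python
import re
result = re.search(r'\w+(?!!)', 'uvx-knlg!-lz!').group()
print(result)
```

uvx

A negative assertion filters positions out without eating any characters.
The match spans [0:3] → 'uvx'.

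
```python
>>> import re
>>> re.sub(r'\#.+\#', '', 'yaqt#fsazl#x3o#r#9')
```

Matches: at [4:17] → '#fsazl#x3o#r#'.
Each match is replaced by ''.

'yaqt9'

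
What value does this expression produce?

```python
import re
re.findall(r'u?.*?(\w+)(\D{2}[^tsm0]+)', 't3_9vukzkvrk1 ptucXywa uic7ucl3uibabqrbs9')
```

[('t3_9vukzkv', 'rk1 p'), ('tucXywa', ' uic7ucl3uibabqrb')]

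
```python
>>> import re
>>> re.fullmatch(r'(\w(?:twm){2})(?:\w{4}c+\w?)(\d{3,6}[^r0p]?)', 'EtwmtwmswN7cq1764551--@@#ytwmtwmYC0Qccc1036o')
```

None

This matches a word character, then the literal 'twm' repeated 2 times (captured); then exactly 4 of a word character, then one or more of the literal 'c', then optionally a word character (non-capturing group); then 3 to 6 of a digit, then optionally any character except [r0p] (captured).
`re.fullmatch` is like wrapping the pattern in `^…$` (in single-line mode).
Here there's no way to consume every character, so the call returns None.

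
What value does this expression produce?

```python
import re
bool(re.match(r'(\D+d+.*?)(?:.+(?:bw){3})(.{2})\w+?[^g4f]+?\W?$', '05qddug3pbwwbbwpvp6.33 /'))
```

The pattern matches one or more of a non-digit, then one or more of the literal 'd', then zero or more of any character (lazy) (captured); then one or more of any character, then the literal 'bw' repeated 3 times (non-capturing group); then exactly 2 of any character (captured); then one or more of a word character (lazy); then one or more of any character except [g4f] (lazy), then optionally a non-word character; then anchored at the end.
`re.match` won't scan ahead — the pattern has to work from the very first character.
Here the string doesn't start with a match, so the call returns None, and `bool(None)` is False.

False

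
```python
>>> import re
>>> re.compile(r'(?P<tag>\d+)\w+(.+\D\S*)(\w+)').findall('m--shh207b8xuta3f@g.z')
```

Pattern: one or more of a digit (captured as 'tag'); then one or more of a word character; then one or more of any character, then a non-digit, then zero or more of a non-whitespace character (captured); then one or more of a word character (captured).
`findall` packs the 3 group values into a tuple for every match.

[('207', '@g.', 'z')]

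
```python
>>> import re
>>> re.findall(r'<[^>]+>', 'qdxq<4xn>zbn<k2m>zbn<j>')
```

Scanning left to right: at [4:9] → '<4xn>'; at [12:17] → '<k2m>'; at [20:23] → '<j>'.
No capturing groups, so `findall` returns the 3 full match strings.

['<4xn>', '<k2m>', '<j>']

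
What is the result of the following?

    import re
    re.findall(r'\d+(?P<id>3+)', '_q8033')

['3']

This matches one or more of a digit; then one or more of a literal '3' (captured as 'id').
Walking the string: at [2:6] match '8033', group 1 = '3'.
`findall` collects group 1 from the one match (1 total).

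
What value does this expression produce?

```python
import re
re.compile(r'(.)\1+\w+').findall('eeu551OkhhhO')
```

['e']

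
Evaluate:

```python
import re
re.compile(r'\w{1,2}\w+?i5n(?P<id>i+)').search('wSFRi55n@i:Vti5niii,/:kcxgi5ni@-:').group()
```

'Vti5niii'

This matches 1 to 2 of a word character, then one or more of a word character (lazy), then the literal 'i5n'; then one or more of a literal 'i' (captured as 'id').
`re.search` tries every starting position until one works.
The match spans [11:19] → 'Vti5niii'.
Captured: group 1 = 'iii'.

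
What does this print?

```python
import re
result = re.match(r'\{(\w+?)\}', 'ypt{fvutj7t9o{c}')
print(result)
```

None

`match` is anchored at position 0; if the pattern doesn't fit there, it returns None.
Here position 0 doesn't satisfy it, so the call returns None.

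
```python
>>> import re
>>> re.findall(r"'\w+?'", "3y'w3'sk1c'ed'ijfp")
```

["'w3'", "'ed'"]

Since nothing is captured, `findall` lists the 2 matched substrings directly.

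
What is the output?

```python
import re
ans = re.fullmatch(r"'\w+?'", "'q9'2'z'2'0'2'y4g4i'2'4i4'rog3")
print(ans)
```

None

For `fullmatch`, every character of the input must be accounted for by the pattern.
Here the pattern can't cover the whole string, so the call returns None.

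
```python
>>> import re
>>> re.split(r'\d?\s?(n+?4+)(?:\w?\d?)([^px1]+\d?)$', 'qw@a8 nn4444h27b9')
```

['qw@a', 'nn4444', '7b9', '']

Pattern: optionally a digit, then optionally whitespace; then one or more of the literal 'n' (lazy), then one or more of a literal '4' (captured); then optionally a word character, then optionally a digit (non-capturing group); then one or more of any character except [px1], then optionally a digit (captured); then anchored at the end.
Matches to split on: at [4:17] → '8 nn4444h27b9'.
Because the pattern has a capturing group, `split` also inserts each captured text between the pieces.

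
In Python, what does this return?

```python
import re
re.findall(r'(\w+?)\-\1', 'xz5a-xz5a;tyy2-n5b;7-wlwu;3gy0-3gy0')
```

The backreference `\1` re-matches whatever the first group consumed, character for character.
Matches: at [0:9] match 'xz5a-xz5a', group 1 = 'xz5a'; at [26:35] match '3gy0-3gy0', group 1 = '3gy0'.
With a single group, `findall` returns only what that group captured — 2 items.

['xz5a', '3gy0']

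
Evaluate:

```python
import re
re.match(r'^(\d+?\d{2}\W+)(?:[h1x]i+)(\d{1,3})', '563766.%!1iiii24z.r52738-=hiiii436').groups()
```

('563766.%!', '24')

The match spans [0:16] → '563766.%!1iiii24'.
Captured: group 1 = '563766.%!', group 2 = '24'.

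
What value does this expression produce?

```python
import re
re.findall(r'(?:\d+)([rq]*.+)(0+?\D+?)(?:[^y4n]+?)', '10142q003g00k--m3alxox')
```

Pattern: one or more of a digit (non-capturing group); then zero or more of one of [rq], then one or more of any character (captured); then one or more of the literal '0' (lazy), then one or more of a non-digit (lazy) (captured); then one or more of any character except [y4n] (lazy) (non-capturing group).
A `+?`/`*?`/`{m,n}?` starts at its minimum and grows only as far as needed for what follows to match.
Scanning left to right: at [0:14] match '10142q003g00k-', groups = ('q003g0', '0k').
Multiple groups make `findall` return tuples — one 2-tuple for the one match.

[('q003g0', '0k')]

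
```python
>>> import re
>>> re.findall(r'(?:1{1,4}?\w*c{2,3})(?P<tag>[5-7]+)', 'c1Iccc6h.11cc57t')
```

['6', '57']

The pattern matches 1 to 4 of a literal '1' (lazy), then zero or more of a word character, then 2 to 3 of a literal 'c' (non-capturing group); then one or more of a character in [5-7] (captured as 'tag').
Walking the string: at [1:7] match '1Iccc6', group 1 = '6'; at [9:15] match '11cc57', group 1 = '57'.
With a single group, `findall` returns only what that group captured — 2 items.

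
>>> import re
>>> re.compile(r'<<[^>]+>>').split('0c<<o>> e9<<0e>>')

['0c', ' e9', '']

Splitting on the pattern gives 3 pieces.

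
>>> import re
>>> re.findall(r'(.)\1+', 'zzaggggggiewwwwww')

After group 1 captures some text, `\1` only succeeds where that same text appears again.
Matches: at [0:2] match 'zz', group 1 = 'z'; at [3:9] match 'gggggg', group 1 = 'g'; at [11:17] match 'wwwwww', group 1 = 'w'.
Because there's exactly one group, `findall` drops the full match and keeps group 1 from each hit.

['z', 'g', 'w']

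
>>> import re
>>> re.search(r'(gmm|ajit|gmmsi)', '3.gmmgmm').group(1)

Unlike `match`, `search` isn't anchored — it looks for the pattern anywhere in the string.
The match spans [2:5] → 'gmm'.
Captured: group 1 = 'gmm'.

'gmm'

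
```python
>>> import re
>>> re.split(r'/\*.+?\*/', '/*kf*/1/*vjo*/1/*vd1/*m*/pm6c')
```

['', '1', '1', 'pm6c']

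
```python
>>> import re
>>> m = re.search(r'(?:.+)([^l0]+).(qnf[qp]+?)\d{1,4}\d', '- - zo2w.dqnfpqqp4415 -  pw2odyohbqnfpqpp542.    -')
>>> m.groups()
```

('h', 'qnfpqpp')

This matches one or more of any character (non-capturing group); then one or more of any character except [l0] (captured); then any character; then the literal 'qnf', then one or more of one of [qp] (lazy) (captured); then 1 to 4 of a digit, then a digit.
`re.search` tries every starting position until one works.
The match spans [0:44] → '- - zo2w.dqnfpqqp4415 -  pw2odyohbqnfpqpp542'.
Captured: group 1 = 'h', group 2 = 'qnfpqpp'.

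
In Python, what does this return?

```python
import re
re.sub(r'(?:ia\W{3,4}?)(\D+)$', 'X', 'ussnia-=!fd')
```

'ussnX'

This matches the literal 'ia', then 3 to 4 of a non-word character (lazy) (non-capturing group); then one or more of a non-digit (captured); then anchored at the end.
Matches: at [4:11] → 'ia-=!fd'.
Every occurrence is swapped for 'X'.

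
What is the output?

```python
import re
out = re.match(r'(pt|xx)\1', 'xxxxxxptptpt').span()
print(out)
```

(0, 4)

`match` is anchored at position 0; if the pattern doesn't fit there, it returns None.
The match spans [0:4] → 'xxxx'.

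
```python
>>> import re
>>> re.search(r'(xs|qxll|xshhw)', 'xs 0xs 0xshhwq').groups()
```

The match spans [0:2] → 'xs'.
Captured: group 1 = 'xs'.

('xs',)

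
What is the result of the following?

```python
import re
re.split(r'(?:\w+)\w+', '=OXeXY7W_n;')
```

['=', ';']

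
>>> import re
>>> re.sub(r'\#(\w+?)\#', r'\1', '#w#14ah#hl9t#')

Matches: at [0:3] → '#w#'; at [7:13] → '#hl9t#'.
The replacement refers to a captured group, so each match is rewritten using its own captured text.

'w14ahhl9t'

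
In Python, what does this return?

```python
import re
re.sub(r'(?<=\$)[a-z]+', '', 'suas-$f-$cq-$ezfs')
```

'suas-$-$-$'

Lookahead/lookbehind check context without consuming it, so the matched span excludes the asserted characters.
Matches: at [6:7] → 'f'; at [9:11] → 'cq'; at [13:17] → 'ezfs'.
Every occurrence is swapped for ''.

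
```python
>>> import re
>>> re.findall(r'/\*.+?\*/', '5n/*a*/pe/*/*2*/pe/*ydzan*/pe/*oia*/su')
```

Because the quantifier is non-greedy, it stops expanding at the earliest point where the rest of the pattern can succeed.
`findall` yields the raw match text (4 of them) because the pattern has no groups.

['/*a*/', '/*/*2*/', '/*ydzan*/', '/*oia*/']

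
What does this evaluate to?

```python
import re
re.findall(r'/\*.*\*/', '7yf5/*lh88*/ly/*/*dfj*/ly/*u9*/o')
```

['/*lh88*/ly/*/*dfj*/ly/*u9*/']

Scanning left to right: at [4:31] → '/*lh88*/ly/*/*dfj*/ly/*u9*/'.
Since nothing is captured, `findall` lists the 1 matched substring directly.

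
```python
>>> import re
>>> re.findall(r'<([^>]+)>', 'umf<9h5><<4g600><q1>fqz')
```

Scanning left to right: at [3:8] match '<9h5>', group 1 = '9h5'; at [8:16] match '<<4g600>', group 1 = '<4g600'; at [16:20] match '<q1>', group 1 = 'q1'.
Because there's exactly one group, `findall` drops the full match and keeps group 1 from each hit.

['9h5', '<4g600', 'q1']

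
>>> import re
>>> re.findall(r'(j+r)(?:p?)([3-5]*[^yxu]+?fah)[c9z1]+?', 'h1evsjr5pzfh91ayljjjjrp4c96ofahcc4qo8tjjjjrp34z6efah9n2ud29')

[('jjjjr', '4c96ofah'), ('jjjjr', '34z6efah')]

Lazy quantifiers expand one character at a time until the remainder of the pattern can match.
Multiple groups make `findall` return tuples — one 2-tuple for each match.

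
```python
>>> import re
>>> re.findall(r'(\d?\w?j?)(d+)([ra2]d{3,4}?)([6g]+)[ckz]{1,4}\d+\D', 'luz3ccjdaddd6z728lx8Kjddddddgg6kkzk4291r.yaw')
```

[('cj', 'd', 'addd', '6')]

With 4 capturing groups, `findall` returns a 4-tuple per match.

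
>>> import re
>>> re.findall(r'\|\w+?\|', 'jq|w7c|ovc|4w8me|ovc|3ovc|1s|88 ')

Since nothing is captured, `findall` lists the 3 matched substrings directly.

['|w7c|', '|4w8me|', '|3ovc|']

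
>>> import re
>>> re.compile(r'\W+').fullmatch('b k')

None

`re.fullmatch` is like wrapping the pattern in `^…$` (in single-line mode).
Here the pattern can't cover the whole string, so the call returns None.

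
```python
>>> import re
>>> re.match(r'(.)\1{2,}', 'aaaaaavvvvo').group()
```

'aaaaaa'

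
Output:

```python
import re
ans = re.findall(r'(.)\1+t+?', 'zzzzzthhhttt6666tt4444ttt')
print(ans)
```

`\1` has to match the exact text group 1 already captured.
`findall` collects group 1 from each match (4 total).

['z', 'h', '6', '4']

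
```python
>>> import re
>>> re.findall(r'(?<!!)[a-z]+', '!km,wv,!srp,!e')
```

Because the assertion is negative and zero-width, positions next to the forbidden text are skipped.
Since nothing is captured, `findall` lists the 3 matched substrings directly.

['m', 'wv', 'rp']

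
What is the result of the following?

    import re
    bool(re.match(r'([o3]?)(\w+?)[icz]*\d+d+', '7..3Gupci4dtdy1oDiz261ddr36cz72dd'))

False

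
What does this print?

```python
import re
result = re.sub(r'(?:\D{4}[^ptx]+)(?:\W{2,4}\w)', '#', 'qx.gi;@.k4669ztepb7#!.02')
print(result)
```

Each match is replaced by '#'.

#4669#2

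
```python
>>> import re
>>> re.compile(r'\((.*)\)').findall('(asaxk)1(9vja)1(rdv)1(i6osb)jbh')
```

Matches: at [0:28] match '(asaxk)1(9vja)1(rdv)1(i6osb)', group 1 = 'asaxk)1(9vja)1(rdv)1(i6osb'.
With a single group, `findall` returns only what that group captured — 1 item.

['asaxk)1(9vja)1(rdv)1(i6osb']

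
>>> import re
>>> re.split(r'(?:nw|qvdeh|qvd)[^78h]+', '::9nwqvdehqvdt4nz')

['::9', 'h', '']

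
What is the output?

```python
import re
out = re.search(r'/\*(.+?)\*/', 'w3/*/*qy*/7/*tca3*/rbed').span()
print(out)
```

The match spans [2:10] → '/*/*qy*/'.

(2, 10)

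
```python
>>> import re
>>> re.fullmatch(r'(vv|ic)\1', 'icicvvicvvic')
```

None

`re.fullmatch` requires the pattern to consume the entire string.
Here there's no way to consume every character, so the call returns None.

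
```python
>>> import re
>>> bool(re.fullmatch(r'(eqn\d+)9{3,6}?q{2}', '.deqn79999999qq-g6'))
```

The pattern matches the literal 'eqn', then one or more of a digit (captured); then 3 to 6 of a literal '9' (lazy), then exactly 2 of the literal 'q'.
`fullmatch` succeeds only if the pattern covers the string from start to end.
Here the string isn't matched end-to-end, so the call returns None, and `bool(None)` is False.

False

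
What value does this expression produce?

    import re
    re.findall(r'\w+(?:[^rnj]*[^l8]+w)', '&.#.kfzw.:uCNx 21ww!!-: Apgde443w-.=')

The pattern matches one or more of a word character; then zero or more of any character except [rnj], then one or more of any character except [l8], then the literal 'w' (non-capturing group).
Walking the string: at [4:33] → 'kfzw.:uCNx 21ww!!-: Apgde443w'.
`findall` yields the raw match text (1 of them) because the pattern has no groups.

['kfzw.:uCNx 21ww!!-: Apgde443w']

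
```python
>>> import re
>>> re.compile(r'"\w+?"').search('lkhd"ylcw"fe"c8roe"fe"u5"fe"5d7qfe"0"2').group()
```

The match spans [4:10] → '"ylcw"'.

'"ylcw"'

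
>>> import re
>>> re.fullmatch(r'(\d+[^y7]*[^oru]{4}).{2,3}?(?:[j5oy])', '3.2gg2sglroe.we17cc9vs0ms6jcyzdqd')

`re.fullmatch` is like wrapping the pattern in `^…$` (in single-line mode).
Here the pattern can't cover the whole string, so the call returns None.

None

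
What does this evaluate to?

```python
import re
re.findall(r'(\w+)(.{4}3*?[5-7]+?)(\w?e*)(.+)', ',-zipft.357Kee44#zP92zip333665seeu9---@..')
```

The pattern matches one or more of a word character (captured); then exactly 4 of any character, then zero or more of the literal '3' (lazy), then one or more of a character in [5-7] (lazy) (captured); then optionally a word character, then zero or more of the literal 'e' (captured); then one or more of any character (captured).
With 4 capturing groups, `findall` returns a 4-tuple per match.

[('zipf', 't.357', 'Kee', '44#zP92zip333665seeu9---@..')]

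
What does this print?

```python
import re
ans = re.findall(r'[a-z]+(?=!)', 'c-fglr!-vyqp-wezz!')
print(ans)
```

The positive lookaround only admits positions where the adjacent text matches; those characters stay outside the span.
With no groups in the pattern, `findall` gives back each whole match — 2 here.

['fglr', 'wezz']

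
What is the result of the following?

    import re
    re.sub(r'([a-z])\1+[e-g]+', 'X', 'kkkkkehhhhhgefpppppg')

'XXX'

The backreference `\1` re-matches whatever the first group consumed, character for character.
`sub` substitutes 'X' at each match site.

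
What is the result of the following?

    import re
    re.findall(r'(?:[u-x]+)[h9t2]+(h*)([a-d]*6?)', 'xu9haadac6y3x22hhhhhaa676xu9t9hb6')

[('', 'aadac6'), ('', 'aa6'), ('', 'b6')]

Multiple groups make `findall` return tuples — one 2-tuple for each match.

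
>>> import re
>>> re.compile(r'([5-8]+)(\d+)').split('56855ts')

The pattern matches one or more of a character in [5-8] (captured); then one or more of a digit (captured).
Matches to split on: at [0:5] → '56855'.
Because the pattern has a capturing group, `split` also inserts each captured text between the pieces.

['', '5685', '5', 'ts']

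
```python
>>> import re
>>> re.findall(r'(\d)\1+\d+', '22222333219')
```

['2']

After group 1 captures some text, `\1` only succeeds where that same text appears again.
Matches: at [0:11] match '22222333219', group 1 = '2'.
`findall` collects group 1 from the one match (1 total).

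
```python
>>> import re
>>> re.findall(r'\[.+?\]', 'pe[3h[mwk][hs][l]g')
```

['[3h[mwk]', '[hs]', '[l]']

Lazy quantifiers expand one character at a time until the remainder of the pattern can match.
With no groups in the pattern, `findall` gives back each whole match — 3 here.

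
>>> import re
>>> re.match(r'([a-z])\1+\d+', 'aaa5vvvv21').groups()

A backreference is literal: `\1` must see the identical characters the first group matched.
`re.match` only tries the pattern at the start of the string.
The match spans [0:4] → 'aaa5'.
Captured: group 1 = 'a'.

('a',)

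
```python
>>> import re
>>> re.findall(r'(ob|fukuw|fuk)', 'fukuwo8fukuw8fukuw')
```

['fukuw', 'fukuw', 'fukuw']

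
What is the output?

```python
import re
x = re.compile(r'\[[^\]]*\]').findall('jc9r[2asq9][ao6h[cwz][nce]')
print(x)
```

['[2asq9]', '[ao6h[cwz]', '[nce]']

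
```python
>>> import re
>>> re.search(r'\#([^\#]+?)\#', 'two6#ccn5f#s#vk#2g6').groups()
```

('ccn5f',)

The match spans [4:11] → '#ccn5f#'.
Captured: group 1 = 'ccn5f'.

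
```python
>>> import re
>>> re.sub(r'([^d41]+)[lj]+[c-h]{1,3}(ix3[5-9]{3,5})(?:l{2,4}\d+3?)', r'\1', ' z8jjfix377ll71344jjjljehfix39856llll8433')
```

' z8jjfix377ll71344jjjl'

`\1` in the replacement pulls in group 1's text for each match.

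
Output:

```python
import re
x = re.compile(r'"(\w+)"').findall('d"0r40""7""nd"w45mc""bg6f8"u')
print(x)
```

['0r40', '7', 'nd', 'bg6f8']

Scanning left to right: at [1:7] match '"0r40"', group 1 = '0r40'; at [7:10] match '"7"', group 1 = '7'; at [10:14] match '"nd"', group 1 = 'nd'; at [20:27] match '"bg6f8"', group 1 = 'bg6f8'.
With a single group, `findall` returns only what that group captured — 4 items.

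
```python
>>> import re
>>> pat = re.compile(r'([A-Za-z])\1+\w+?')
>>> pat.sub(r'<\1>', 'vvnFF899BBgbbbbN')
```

`\1` has to match the exact text group 1 already captured.
`\1` in the replacement pulls in group 1's text for each match.

'<v><F>99<B><b>'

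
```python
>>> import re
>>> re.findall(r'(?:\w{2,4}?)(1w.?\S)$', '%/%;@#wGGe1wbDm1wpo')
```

Pattern: 2 to 4 of a word character (lazy) (non-capturing group); then the literal '1w', then optionally any character, then a non-whitespace character (captured); then anchored at the end.
One capturing group, so `findall` returns just the captured substring from the one match — 1 in all.

['1wpo']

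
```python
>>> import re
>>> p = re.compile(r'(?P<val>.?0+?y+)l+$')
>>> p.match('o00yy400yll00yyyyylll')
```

This matches optionally any character, then one or more of the literal '0' (lazy), then one or more of a literal 'y' (captured as 'val'); then one or more of a literal 'l'; then anchored at the end.
`match` is anchored at position 0; if the pattern doesn't fit there, it returns None.
Here the pattern fails at index 0, so the call returns None.

None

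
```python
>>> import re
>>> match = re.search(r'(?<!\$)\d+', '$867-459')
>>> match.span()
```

The negative lookaround is zero-width — it rules out positions where the adjacent text would match, without consuming anything.
Unlike `match`, `search` isn't anchored — it looks for the pattern anywhere in the string.
The match spans [2:4] → '67'.

(2, 4)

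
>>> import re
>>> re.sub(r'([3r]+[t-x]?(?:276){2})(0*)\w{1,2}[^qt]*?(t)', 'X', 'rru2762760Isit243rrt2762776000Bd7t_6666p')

'X243rrt2762776000Bd7t_6666p'

This matches one or more of one of [3r], then optionally a character in [t-x], then the literal '276' repeated 2 times (captured); then zero or more of a literal '0' (captured); then 1 to 2 of a word character, then zero or more of any character except [qt] (lazy); then a literal 't' (captured).
Matches: at [0:14] → 'rru2762760Isit'.
`sub` substitutes 'X' at each match site.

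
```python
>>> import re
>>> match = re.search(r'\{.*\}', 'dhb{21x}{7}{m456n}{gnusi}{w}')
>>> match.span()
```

(3, 28)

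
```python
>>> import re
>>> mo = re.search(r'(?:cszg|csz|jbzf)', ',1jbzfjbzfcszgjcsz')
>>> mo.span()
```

The match spans [2:6] → 'jbzf'.

(2, 6)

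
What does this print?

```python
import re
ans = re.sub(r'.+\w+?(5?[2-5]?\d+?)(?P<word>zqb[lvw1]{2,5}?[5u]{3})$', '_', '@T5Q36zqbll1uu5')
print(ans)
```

_

This matches one or more of any character, then one or more of a word character (lazy); then optionally a literal '5', then optionally a character in [2-5], then one or more of a digit (lazy) (captured); then the literal 'zqb', then 2 to 5 of one of [lvw1] (lazy), then exactly 3 of one of [5u] (captured as 'word'); then anchored at the end.
Matches: at [0:15] → '@T5Q36zqbll1uu5'.
Each match is replaced by '_'.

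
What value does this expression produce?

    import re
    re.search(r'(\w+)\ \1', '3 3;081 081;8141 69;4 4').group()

'3 3'

After group 1 captures some text, `\1` only succeeds where that same text appears again.
Unlike `match`, `search` isn't anchored — it looks for the pattern anywhere in the string.
The match spans [0:3] → '3 3'.
Captured: group 1 = '3'.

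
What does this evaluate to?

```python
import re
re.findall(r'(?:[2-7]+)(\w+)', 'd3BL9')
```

Pattern: one or more of a character in [2-7] (non-capturing group); then one or more of a word character (captured).
Because there's exactly one group, `findall` drops the full match and keeps group 1 from the one hit.

['BL9']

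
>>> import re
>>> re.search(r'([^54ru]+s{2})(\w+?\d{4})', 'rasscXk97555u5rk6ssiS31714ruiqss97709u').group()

'asscXk9755'

The pattern matches one or more of any character except [54ru], then exactly 2 of a literal 's' (captured); then one or more of a word character (lazy), then exactly 4 of a digit (captured).
The match spans [1:11] → 'asscXk9755'.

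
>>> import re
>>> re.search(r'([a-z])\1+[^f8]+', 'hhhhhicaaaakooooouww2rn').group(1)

After group 1 captures some text, `\1` only succeeds where that same text appears again.
`re.search` tries every starting position until one works.
The match spans [0:23] → 'hhhhhicaaaakooooouww2rn'.
Captured: group 1 = 'h'.

'h'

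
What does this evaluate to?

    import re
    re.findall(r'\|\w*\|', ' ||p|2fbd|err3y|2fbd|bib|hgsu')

Matches: at [1:3] → '||'; at [4:10] → '|2fbd|'; at [15:21] → '|2fbd|'.
No capturing groups, so `findall` returns the 3 full match strings.

['||', '|2fbd|', '|2fbd|']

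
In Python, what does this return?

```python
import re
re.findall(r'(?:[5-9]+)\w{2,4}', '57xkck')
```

Pattern: one or more of a character in [5-9] (non-capturing group); then 2 to 4 of a word character.
No capturing groups, so `findall` returns the 1 full match string.

['57xkck']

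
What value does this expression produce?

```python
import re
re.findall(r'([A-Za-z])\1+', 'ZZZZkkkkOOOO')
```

['Z', 'k', 'O']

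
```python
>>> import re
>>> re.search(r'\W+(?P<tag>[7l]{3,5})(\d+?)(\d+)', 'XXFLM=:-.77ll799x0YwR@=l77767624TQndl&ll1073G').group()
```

'=:-.77ll799'

The match spans [5:16] → '=:-.77ll799'.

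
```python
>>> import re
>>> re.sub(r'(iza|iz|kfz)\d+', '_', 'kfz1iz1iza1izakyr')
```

Each match is replaced by '_'.

'___izakyr'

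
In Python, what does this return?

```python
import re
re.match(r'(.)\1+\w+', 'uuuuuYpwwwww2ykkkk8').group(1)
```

A backreference is literal: `\1` must see the identical characters the first group matched.
`re.match` won't scan ahead — the pattern has to work from the very first character.
The match spans [0:19] → 'uuuuuYpwwwww2ykkkk8'.
Captured: group 1 = 'u'.

'u'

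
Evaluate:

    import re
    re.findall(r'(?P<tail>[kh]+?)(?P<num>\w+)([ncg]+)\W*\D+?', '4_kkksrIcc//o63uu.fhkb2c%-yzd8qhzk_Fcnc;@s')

With the lazy modifier that quantifier settles for the fewest repetitions that let the rest of the pattern succeed (the atoms after it are unaffected and can still be greedy).
With 3 capturing groups, `findall` returns a 3-tuple per match.

[('k', 'kksrIc', 'c'), ('h', 'kb2', 'c'), ('h', 'zk_Fcn', 'c')]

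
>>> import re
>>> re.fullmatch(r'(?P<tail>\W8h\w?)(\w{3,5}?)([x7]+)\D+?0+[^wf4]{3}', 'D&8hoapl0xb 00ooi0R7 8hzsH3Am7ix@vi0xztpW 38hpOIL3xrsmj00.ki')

The pattern matches a non-word character, then the literal '8h', then optionally a word character (captured as 'tail'); then 3 to 5 of a word character (lazy) (captured); then one or more of one of [x7] (captured); then one or more of a non-digit (lazy), then one or more of a literal '0', then exactly 3 of any character except [wf4].
`re.fullmatch` is like wrapping the pattern in `^…$` (in single-line mode).
Here there's no way to consume every character, so the call returns None.

None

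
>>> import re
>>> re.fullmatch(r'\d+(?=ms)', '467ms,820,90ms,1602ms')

None

`fullmatch` succeeds only if the pattern covers the string from start to end.
Here the string isn't matched end-to-end, so the call returns None.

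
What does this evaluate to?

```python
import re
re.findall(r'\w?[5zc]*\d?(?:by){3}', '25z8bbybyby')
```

This matches optionally a word character, then zero or more of one of [5zc]; then optionally a digit, then the literal 'by' repeated 3 times.
Walking the string: at [4:11] → 'bbybyby'.
No capturing groups, so `findall` returns the 1 full match string.

['bbybyby']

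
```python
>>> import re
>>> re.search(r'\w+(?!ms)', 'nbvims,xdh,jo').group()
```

'nbvims'

A negative assertion filters positions out without eating any characters.
`re.search` scans for the first position where the pattern succeeds.
The match spans [0:6] → 'nbvims'.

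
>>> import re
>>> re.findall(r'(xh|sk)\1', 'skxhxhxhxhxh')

['xh', 'xh']

`\1` is not a pattern — it's the concrete string captured by group 1, re-applied verbatim.
Walking the string: at [2:6] match 'xhxh', group 1 = 'xh'; at [6:10] match 'xhxh', group 1 = 'xh'.
`findall` collects group 1 from each match (2 total).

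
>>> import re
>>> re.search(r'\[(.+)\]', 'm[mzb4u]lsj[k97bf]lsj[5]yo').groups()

The match spans [1:24] → '[mzb4u]lsj[k97bf]lsj[5]'.
Captured: group 1 = 'mzb4u]lsj[k97bf]lsj[5'.

('mzb4u]lsj[k97bf]lsj[5',)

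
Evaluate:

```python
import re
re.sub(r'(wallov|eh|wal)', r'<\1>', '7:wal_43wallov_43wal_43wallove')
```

'7:<wal>_43<wallov>_43<wal>_43<wallov>e'

Alternation isn't longest-match — the leftmost alternative that fits at this position is chosen.
Matches: at [2:5] → 'wal'; at [8:14] → 'wallov'; at [17:20] → 'wal'; at [23:29] → 'wallov'.
Each match is replaced using the text its own group 1 captured.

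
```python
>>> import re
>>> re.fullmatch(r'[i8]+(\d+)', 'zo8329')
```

The pattern matches one or more of one of [i8]; then one or more of a digit (captured).
`re.fullmatch` requires the pattern to consume the entire string.
Here the string isn't matched end-to-end, so the call returns None.

None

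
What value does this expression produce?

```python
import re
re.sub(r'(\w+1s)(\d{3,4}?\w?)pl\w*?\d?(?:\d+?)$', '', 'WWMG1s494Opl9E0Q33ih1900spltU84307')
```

This matches one or more of a word character, then the literal '1s' (captured); then 3 to 4 of a digit (lazy), then optionally a word character (captured); then the literal 'pl', then zero or more of a word character (lazy), then optionally a digit; then one or more of a digit (lazy) (non-capturing group); then anchored at the end.
Matches: at [0:34] → 'WWMG1s494Opl9E0Q33ih1900spltU84307'.
Every occurrence is swapped for ''.

''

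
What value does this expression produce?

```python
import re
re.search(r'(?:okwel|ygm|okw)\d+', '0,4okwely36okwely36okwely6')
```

Here no position works, so the call returns None.

None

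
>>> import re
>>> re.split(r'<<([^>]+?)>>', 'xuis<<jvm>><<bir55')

['xuis', 'jvm', '<<bir55']

Matches to split on: at [4:11] → '<<jvm>>'.
The group in the pattern means `split` returns the separators' captures alongside the pieces.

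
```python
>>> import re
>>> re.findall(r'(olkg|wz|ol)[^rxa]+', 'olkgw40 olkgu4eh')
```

The regex engine tests alternatives in the order written; an earlier branch that matches wins even if a later one would match more.
`findall` collects group 1 from the one match (1 total).

['olkg']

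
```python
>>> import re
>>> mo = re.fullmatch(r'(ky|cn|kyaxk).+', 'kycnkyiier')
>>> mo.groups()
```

('ky',)

`re.fullmatch` is like wrapping the pattern in `^…$` (in single-line mode).
The match spans [0:10] → 'kycnkyiier'.
Captured: group 1 = 'ky'.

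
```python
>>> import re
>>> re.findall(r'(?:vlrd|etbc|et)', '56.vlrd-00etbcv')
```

['vlrd', 'etbc']

`|` is ordered: at each position the engine commits to the first alternative that works.
`findall` yields the raw match text (2 of them) because the pattern has no groups.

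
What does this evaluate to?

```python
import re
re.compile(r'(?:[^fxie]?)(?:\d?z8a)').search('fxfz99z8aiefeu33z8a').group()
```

The pattern matches optionally any character except [fxie] (non-capturing group); then optionally a digit, then the literal 'z8a' (non-capturing group).
`re.search` scans for the first position where the pattern succeeds.
The match spans [4:9] → '99z8a'.

'99z8a'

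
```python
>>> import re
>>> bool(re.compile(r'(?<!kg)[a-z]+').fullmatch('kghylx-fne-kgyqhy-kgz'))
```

False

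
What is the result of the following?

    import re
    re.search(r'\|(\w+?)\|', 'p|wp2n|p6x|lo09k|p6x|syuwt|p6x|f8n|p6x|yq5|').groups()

('wp2n',)

The match spans [1:7] → '|wp2n|'.
Captured: group 1 = 'wp2n'.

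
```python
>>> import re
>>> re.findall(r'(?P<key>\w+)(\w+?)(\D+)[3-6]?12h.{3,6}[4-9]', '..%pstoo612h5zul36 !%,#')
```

With 3 capturing groups, `findall` returns a 3-tuple per match.

[('pst', 'o', 'o')]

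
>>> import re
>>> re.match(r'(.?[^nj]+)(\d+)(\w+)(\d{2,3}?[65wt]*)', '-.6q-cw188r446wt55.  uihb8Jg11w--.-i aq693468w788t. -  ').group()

'-.6q-cw188r446wt55.  uihb8Jg11w--.-i aq693468w788t'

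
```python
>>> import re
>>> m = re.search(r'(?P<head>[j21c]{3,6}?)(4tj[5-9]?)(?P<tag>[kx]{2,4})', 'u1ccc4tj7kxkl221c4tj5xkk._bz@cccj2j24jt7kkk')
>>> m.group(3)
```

The match spans [1:12] → '1ccc4tj7kxk'.
Captured: group 1 = '1ccc', group 2 = '4tj7', group 3 = 'kxk'.

'kxk'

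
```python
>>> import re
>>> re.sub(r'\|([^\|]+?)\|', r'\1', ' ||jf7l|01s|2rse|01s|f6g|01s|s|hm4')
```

The replacement refers to a captured group, so each match is rewritten using its own captured text.

' |jf7l01s2rse01sf6g01sshm4'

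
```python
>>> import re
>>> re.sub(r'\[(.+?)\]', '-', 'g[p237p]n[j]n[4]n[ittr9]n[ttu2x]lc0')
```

Matches: at [1:8] → '[p237p]'; at [9:12] → '[j]'; at [13:16] → '[4]'; at [17:24] → '[ittr9]'; at [25:32] → '[ttu2x]'.
Every occurrence is swapped for '-'.

'g-n-n-n-n-lc0'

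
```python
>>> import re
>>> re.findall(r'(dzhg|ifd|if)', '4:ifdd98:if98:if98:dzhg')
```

Branches in `(...|...)` are attempted left-to-right; the first branch that allows the whole pattern to succeed is taken.
Matches: at [2:5] match 'ifd', group 1 = 'ifd'; at [9:11] match 'if', group 1 = 'if'; at [14:16] match 'if', group 1 = 'if'; at [19:23] match 'dzhg', group 1 = 'dzhg'.
With a single group, `findall` returns only what that group captured — 4 items.

['ifd', 'if', 'if', 'dzhg']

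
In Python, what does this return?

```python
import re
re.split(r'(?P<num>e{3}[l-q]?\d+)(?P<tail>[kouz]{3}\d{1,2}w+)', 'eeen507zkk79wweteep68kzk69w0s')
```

['', 'eeen507', 'zkk79ww', 'eteep68kzk69w0s']

The pattern matches exactly 3 of a literal 'e', then optionally a character in [l-q], then one or more of a digit (captured as 'num'); then exactly 3 of one of [kouz], then 1 to 2 of a digit, then one or more of a literal 'w' (captured as 'tail').
Because the pattern has a capturing group, `split` also inserts each captured text between the pieces.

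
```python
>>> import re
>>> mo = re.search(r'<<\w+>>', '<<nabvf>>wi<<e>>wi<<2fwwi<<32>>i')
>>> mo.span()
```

(0, 9)

`re.search` tries every starting position until one works.
The match spans [0:9] → '<<nabvf>>'.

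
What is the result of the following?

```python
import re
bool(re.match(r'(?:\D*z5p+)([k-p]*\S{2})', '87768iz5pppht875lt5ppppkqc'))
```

Pattern: zero or more of a non-digit, then the literal 'z5', then one or more of a literal 'p' (non-capturing group); then zero or more of a character in [k-p], then exactly 2 of a non-whitespace character (captured).
With `match`, the pattern is implicitly anchored at the beginning.
Here the pattern fails at index 0, so the call returns None, and `bool(None)` is False.

False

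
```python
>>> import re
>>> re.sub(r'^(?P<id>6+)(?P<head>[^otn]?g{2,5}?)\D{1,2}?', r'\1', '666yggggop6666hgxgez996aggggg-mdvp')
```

'666gop6666hgxgez996aggggg-mdvp'

The `?` after the quantifier makes it lazy — it takes as little as possible before letting the rest of the pattern try.
The replacement refers to a captured group, so each match is rewritten using its own captured text.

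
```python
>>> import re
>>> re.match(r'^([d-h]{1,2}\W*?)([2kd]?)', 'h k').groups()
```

('h', '')

The match spans [0:1] → 'h'.
Captured: group 1 = 'h', group 2 = ''.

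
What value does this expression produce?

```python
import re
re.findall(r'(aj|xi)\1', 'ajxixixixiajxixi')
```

['xi', 'xi', 'xi']

`\1` has to match the exact text group 1 already captured.
Scanning left to right: at [2:6] match 'xixi', group 1 = 'xi'; at [6:10] match 'xixi', group 1 = 'xi'; at [12:16] match 'xixi', group 1 = 'xi'.
`findall` collects group 1 from each match (3 total).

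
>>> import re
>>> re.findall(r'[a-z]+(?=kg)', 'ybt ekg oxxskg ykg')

['e', 'oxxs', 'y']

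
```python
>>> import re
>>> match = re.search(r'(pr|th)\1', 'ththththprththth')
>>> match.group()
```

'thth'

The backreference `\1` re-matches whatever the first group consumed, character for character.
`re.search` scans for the first position where the pattern succeeds.
The match spans [0:4] → 'thth'.
Captured: group 1 = 'th'.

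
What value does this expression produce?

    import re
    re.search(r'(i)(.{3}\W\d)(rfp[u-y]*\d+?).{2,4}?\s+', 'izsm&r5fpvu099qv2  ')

None

Here the pattern never matches, so the call returns None.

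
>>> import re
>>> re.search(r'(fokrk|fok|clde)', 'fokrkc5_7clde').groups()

('fokrk',)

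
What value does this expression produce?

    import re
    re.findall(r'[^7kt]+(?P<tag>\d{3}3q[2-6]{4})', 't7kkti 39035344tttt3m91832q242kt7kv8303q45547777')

Pattern: one or more of any character except [7kt]; then exactly 3 of a digit, then the literal '3q', then exactly 4 of a character in [2-6] (captured as 'tag').
With a single group, `findall` returns only what that group captured — 1 item.

['8303q4554']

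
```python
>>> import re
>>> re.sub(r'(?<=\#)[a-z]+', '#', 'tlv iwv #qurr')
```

The `(?=…)`/`(?<=…)` assertion just peeks at neighbouring text; it doesn't advance the match position.
Matches: at [9:13] → 'qurr'.
Each match is replaced by '#'.

'tlv iwv ##'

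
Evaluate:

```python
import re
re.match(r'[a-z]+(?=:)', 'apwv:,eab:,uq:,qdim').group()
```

'apwv'

Because the assertion is zero-width, the text it checks is not consumed and won't appear in the result.
With `match`, the pattern is implicitly anchored at the beginning.
The match spans [0:4] → 'apwv'.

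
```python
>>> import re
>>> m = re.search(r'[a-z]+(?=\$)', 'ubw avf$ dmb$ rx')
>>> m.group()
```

The `(?=…)`/`(?<=…)` assertion just peeks at neighbouring text; it doesn't advance the match position.
`re.search` scans for the first position where the pattern succeeds.
The match spans [4:7] → 'avf'.

'avf'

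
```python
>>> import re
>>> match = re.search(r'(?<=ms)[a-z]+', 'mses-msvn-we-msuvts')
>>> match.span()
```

(2, 4)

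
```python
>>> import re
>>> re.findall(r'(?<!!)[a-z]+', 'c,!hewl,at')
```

['c', 'ewl', 'at']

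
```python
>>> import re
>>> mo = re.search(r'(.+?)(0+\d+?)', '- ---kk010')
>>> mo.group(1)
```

'- ---kk'

The pattern matches one or more of any character (lazy) (captured); then one or more of a literal '0', then one or more of a digit (lazy) (captured).
Because the quantifier is non-greedy, it stops expanding at the earliest point where the rest of the pattern can succeed.
`re.search` tries every starting position until one works.
The match spans [0:9] → '- ---kk01'.
Captured: group 1 = '- ---kk', group 2 = '01'.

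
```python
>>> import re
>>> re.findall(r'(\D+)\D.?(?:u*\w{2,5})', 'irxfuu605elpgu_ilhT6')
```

['irxfu', 'gu_il']

The pattern matches one or more of a non-digit (captured); then a non-digit, then optionally any character; then zero or more of the literal 'u', then 2 to 5 of a word character (non-capturing group).
One capturing group, so `findall` returns just the captured substring from each match — 2 in all.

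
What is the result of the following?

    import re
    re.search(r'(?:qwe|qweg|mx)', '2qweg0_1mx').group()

Alternation isn't longest-match — the leftmost alternative that fits at this position is chosen.
The match spans [1:4] → 'qwe'.

'qwe'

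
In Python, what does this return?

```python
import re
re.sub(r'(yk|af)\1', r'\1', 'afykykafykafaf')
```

'afykafykaf'

A backreference is literal: `\1` must see the identical characters the first group matched.
Each match is replaced using the text its own group 1 captured.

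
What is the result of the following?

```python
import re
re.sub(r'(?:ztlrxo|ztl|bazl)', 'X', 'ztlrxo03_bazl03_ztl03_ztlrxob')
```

'X03_X03_X03_Xb'

Alternation isn't longest-match — the leftmost alternative that fits at this position is chosen.
`sub` substitutes 'X' at each match site.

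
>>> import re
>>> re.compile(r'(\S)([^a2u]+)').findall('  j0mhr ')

Multiple groups make `findall` return tuples — one 2-tuple for the one match.

[('j', '0mhr ')]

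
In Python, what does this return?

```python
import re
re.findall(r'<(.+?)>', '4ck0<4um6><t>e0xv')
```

['4um6', 't']

The `?` after the quantifier makes it lazy — it takes as little as possible before letting the rest of the pattern try.
`findall` collects group 1 from each match (2 total).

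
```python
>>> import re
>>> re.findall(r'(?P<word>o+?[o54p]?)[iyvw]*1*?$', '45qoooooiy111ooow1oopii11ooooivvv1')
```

Pattern: one or more of the literal 'o' (lazy), then optionally one of [o54p] (captured as 'word'); then zero or more of one of [iyvw], then zero or more of the literal '1' (lazy); then anchored at the end.
Scanning left to right: at [25:34] match 'ooooivvv1', group 1 = 'oooo'.
One capturing group, so `findall` returns just the captured substring from the one match — 1 in all.

['oooo']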